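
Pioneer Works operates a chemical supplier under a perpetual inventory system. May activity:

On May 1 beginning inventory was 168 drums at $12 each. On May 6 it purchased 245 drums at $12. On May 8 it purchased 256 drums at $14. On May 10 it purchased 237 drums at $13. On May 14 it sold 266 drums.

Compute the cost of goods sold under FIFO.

COGS = $3,192

May 14, 266 sold [FIFO — oldest first]: 168 @ $12 + 98 @ $12 = $3,192
Ending inventory: 147 @ $12 + 256 @ $14 + 237 @ $13 = $8,429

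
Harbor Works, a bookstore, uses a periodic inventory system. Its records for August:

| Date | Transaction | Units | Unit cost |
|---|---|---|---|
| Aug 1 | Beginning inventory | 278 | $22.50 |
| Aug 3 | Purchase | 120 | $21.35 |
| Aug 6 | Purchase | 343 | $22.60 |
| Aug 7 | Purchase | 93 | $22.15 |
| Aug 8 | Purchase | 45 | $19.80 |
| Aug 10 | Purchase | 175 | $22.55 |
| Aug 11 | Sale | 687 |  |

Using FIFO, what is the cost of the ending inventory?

Ending inventory = $8,117.60

Aug 11, 687 sold [FIFO — oldest first]: 278 @ $22.50 + 120 @ $21.35 + 289 @ $22.60 = $15,348.40
Ending inventory: 54 @ $22.60 + 93 @ $22.15 + 45 @ $19.80 + 175 @ $22.55 = $8,117.60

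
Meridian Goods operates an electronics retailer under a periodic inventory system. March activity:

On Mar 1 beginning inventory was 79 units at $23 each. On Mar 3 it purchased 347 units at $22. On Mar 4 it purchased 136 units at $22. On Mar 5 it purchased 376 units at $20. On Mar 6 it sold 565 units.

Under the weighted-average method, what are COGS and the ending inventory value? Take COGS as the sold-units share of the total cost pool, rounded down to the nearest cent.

COGS = $12,024.62; ending inventory = $7,938.38

Mar 6, sell 565: 565/938 × $19,963.00 → $12,024.62
Ending inventory (cost pool remaining) = $7,938.38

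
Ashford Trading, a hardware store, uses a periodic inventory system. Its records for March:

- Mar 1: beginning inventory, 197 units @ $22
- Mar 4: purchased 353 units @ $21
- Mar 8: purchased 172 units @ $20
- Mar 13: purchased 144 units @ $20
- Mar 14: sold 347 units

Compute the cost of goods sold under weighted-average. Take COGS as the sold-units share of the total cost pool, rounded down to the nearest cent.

COGS = $7,239.31

Mar 14, sell 347: 347/866 × $18,067.00 → $7,239.31
Ending inventory (cost pool remaining) = $10,827.69
Check: goods available $18,067.00 = COGS $7,239.31 + ending $10,827.69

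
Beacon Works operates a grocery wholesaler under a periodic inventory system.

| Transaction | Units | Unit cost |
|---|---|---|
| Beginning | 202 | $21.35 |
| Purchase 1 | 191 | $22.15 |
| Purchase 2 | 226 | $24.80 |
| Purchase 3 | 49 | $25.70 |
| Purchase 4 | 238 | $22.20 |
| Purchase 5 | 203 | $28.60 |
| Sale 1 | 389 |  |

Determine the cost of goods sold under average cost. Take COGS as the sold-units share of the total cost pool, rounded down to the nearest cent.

COGS = $9,294.20

Sale 1, sell 389: 389/1109 × $26,496.85 → $9,294.20
Ending inventory (cost pool remaining) = $17,202.65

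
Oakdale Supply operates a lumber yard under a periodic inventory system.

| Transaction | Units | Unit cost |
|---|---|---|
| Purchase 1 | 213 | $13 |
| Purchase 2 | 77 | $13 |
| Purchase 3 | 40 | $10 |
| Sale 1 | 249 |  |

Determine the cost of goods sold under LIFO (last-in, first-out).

COGS = $3,117

Sale 1 (249) [LIFO — newest first]: 40 @ $10 + 77 @ $13 + 132 @ $13 = $3,117
Ending inventory: 81 @ $13 = $1,053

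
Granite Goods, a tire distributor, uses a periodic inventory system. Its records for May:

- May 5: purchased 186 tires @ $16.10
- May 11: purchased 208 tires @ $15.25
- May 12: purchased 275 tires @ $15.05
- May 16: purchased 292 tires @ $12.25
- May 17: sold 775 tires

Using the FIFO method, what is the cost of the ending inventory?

Ending inventory = $2,278.50

May 17, 775 sold [FIFO — oldest first]: 186 @ $16.10 + 208 @ $15.25 + 275 @ $15.05 + 106 @ $12.25 = $11,603.85
Ending inventory: 186 @ $12.25 = $2,278.50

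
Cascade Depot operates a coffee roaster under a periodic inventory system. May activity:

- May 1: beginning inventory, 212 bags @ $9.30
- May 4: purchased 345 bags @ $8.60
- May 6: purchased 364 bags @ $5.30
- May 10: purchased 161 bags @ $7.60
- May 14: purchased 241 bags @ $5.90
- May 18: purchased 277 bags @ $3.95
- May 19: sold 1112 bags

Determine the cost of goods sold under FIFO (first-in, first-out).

May 19, 1112 sold [FIFO — oldest first]: 212 @ $9.30 + 345 @ $8.60 + 364 @ $5.30 + 161 @ $7.60 + 30 @ $5.90 = $8,268.40
Ending inventory: 211 @ $5.90 + 277 @ $3.95 = $2,339.05
Check: goods available $10,607.45 = COGS $8,268.40 + ending $2,339.05

COGS = $8,268.40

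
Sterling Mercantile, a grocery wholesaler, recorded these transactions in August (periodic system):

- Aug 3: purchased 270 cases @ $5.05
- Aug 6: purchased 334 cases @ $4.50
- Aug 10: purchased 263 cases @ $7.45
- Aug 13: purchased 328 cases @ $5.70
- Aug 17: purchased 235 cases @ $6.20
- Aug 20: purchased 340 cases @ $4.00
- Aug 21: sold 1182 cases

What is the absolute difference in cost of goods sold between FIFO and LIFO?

FIFO COGS: 270 @ $5.05 + 334 @ $4.50 + 263 @ $7.45 + 315 @ $5.70 = $6,621.35
LIFO COGS: 340 @ $4.00 + 235 @ $6.20 + 328 @ $5.70 + 263 @ $7.45 + 16 @ $4.50 = $6,717.95
Difference = |$6,621.35 − $6,717.95| = $96.60

$96.60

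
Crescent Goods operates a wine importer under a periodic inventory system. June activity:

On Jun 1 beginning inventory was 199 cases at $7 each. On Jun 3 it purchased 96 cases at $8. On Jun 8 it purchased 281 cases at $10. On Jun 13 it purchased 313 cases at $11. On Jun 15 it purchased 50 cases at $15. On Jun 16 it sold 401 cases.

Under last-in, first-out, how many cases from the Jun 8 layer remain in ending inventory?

243

Jun 16, 401 sold [LIFO — newest first]: 50 @ $15 + 313 @ $11 + 38 @ $10 = $4,573
Ending inventory: 199 @ $7 + 96 @ $8 + 243 @ $10 = $4,591
Check: goods available $9,164 = COGS $4,573 + ending $4,591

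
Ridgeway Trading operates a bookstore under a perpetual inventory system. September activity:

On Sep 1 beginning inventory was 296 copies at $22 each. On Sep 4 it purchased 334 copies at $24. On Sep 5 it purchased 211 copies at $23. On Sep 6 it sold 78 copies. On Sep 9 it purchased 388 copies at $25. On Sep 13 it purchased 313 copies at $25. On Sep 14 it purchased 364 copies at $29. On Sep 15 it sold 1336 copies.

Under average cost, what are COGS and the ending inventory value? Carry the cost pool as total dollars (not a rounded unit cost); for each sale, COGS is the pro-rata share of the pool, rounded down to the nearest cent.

COGS = $35,171.56; ending inventory = $12,290.44

After Sep 1: 296 on hand, pool $6,512.00 (≈ $22.0000 each)
After Sep 4: 630 on hand, pool $14,528.00 (≈ $23.0603 each)
After Sep 5: 841 on hand, pool $19,381.00 (≈ $23.0452 each)
Sep 6, sell 78: 78/841 × $19,381.00 → $1,797.52
After Sep 9: 1151 on hand, pool $27,283.48 (≈ $23.7042 each)
After Sep 13: 1464 on hand, pool $35,108.48 (≈ $23.9812 each)
After Sep 14: 1828 on hand, pool $45,664.48 (≈ $24.9806 each)
Sep 15, sell 1336: 1336/1828 × $45,664.48 → $33,374.04
Total COGS = $1,797.52 + $33,374.04 = $35,171.56
Ending inventory (cost pool remaining) = $12,290.44
Check: goods available $47,462.00 = COGS $35,171.56 + ending $12,290.44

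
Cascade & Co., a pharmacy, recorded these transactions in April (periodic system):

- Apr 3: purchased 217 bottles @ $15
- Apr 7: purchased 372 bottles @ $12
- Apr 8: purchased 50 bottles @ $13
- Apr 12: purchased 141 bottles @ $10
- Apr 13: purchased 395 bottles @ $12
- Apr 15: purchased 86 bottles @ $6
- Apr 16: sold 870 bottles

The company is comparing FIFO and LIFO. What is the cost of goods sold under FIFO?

COGS = $10,859

FIFO COGS: 217 @ $15 + 372 @ $12 + 50 @ $13 + 141 @ $10 + 90 @ $12 = $10,859
LIFO COGS: 86 @ $6 + 395 @ $12 + 141 @ $10 + 50 @ $13 + 198 @ $12 = $9,692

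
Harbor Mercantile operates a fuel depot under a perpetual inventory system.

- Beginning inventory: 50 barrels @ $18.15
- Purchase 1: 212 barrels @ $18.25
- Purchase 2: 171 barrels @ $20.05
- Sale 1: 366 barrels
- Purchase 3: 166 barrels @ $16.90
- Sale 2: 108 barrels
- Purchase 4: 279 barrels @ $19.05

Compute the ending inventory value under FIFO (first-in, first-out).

Ending inventory = $7,427.45

Sale 1 (366) [FIFO — oldest first]: 50 @ $18.15 + 212 @ $18.25 + 104 @ $20.05 = $6,861.70
Sale 2 (108) [FIFO — oldest first]: 67 @ $20.05 + 41 @ $16.90 = $2,036.25
Total COGS = $6,861.70 + $2,036.25 = $8,897.95
Ending inventory: 125 @ $16.90 + 279 @ $19.05 = $7,427.45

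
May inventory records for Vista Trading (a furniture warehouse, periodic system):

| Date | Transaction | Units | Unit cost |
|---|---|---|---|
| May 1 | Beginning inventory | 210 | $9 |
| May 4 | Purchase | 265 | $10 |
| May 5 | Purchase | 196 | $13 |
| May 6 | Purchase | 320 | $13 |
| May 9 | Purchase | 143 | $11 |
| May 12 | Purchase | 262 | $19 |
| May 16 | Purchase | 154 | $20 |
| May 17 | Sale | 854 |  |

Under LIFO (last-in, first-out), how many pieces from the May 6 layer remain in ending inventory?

May 17, 854 sold [LIFO — newest first]: 154 @ $20 + 262 @ $19 + 143 @ $11 + 295 @ $13 = $13,466
Ending inventory: 210 @ $9 + 265 @ $10 + 196 @ $13 + 25 @ $13 = $7,413

25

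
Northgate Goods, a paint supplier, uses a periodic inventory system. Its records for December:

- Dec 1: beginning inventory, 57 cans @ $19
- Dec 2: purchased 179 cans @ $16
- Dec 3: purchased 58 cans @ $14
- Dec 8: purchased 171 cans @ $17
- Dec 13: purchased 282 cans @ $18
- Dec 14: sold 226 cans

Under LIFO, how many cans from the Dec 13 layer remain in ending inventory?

Dec 14, 226 sold [LIFO — newest first]: 226 @ $18 = $4,068
Ending inventory: 57 @ $19 + 179 @ $16 + 58 @ $14 + 171 @ $17 + 56 @ $18 = $8,674

56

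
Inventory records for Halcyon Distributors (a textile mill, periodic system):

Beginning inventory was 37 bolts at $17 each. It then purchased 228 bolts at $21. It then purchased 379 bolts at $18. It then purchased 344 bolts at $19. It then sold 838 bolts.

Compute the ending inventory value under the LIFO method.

Sale 1 (838) [LIFO — newest first]: 344 @ $19 + 379 @ $18 + 115 @ $21 = $15,773
Ending inventory: 37 @ $17 + 113 @ $21 = $3,002
Check: goods available $18,775 = COGS $15,773 + ending $3,002

Ending inventory = $3,002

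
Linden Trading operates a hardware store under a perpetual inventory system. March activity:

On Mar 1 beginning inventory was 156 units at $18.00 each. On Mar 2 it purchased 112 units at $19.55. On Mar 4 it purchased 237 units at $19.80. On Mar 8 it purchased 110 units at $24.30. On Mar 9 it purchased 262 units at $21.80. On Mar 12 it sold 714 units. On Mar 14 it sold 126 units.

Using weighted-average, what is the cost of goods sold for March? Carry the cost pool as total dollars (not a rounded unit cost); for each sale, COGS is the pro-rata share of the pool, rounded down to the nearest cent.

COGS = $17,312.23

After Mar 1: 156 on hand, pool $2,808.00 (≈ $18.0000 each)
After Mar 2: 268 on hand, pool $4,997.60 (≈ $18.6478 each)
After Mar 4: 505 on hand, pool $9,690.20 (≈ $19.1885 each)
After Mar 8: 615 on hand, pool $12,363.20 (≈ $20.1028 each)
After Mar 9: 877 on hand, pool $18,074.80 (≈ $20.6098 each)
Mar 12, sell 714: 714/877 × $18,074.80 → $14,715.40
Mar 14, sell 126: 126/163 × $3,359.40 → $2,596.83
Total COGS = $14,715.40 + $2,596.83 = $17,312.23
Ending inventory (cost pool remaining) = $762.57
Check: goods available $18,074.80 = COGS $17,312.23 + ending $762.57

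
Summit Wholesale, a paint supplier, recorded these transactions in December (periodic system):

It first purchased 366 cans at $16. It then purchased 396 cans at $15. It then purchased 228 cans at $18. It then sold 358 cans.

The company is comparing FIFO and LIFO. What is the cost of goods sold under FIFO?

COGS = $5,728

FIFO COGS: 358 @ $16 = $5,728
LIFO COGS: 228 @ $18 + 130 @ $15 = $6,054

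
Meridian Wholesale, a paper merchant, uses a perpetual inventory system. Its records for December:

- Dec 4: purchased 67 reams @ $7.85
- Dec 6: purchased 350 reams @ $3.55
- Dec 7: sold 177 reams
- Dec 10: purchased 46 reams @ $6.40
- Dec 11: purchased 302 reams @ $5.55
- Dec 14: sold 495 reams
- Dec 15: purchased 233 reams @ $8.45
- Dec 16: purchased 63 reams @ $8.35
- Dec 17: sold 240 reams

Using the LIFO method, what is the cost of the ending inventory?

Dec 7, 177 sold [LIFO — newest first]: 177 @ $3.55 = $628.35
Dec 14, 495 sold [LIFO — newest first]: 302 @ $5.55 + 46 @ $6.40 + 147 @ $3.55 = $2,492.35
Dec 17, 240 sold [LIFO — newest first]: 63 @ $8.35 + 177 @ $8.45 = $2,021.70
Total COGS = $628.35 + $2,492.35 + $2,021.70 = $5,142.40
Ending inventory: 67 @ $7.85 + 26 @ $3.55 + 56 @ $8.45 = $1,091.45

Ending inventory = $1,091.45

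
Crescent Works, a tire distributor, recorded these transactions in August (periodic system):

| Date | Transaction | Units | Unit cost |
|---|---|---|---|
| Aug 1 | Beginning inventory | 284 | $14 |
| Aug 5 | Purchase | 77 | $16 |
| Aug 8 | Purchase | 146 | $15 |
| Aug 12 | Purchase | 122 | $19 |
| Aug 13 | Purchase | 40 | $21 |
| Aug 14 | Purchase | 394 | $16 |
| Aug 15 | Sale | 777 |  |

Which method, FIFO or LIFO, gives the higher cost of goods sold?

FIFO COGS: 284 @ $14 + 77 @ $16 + 146 @ $15 + 122 @ $19 + 40 @ $21 + 108 @ $16 = $12,284
LIFO COGS: 394 @ $16 + 40 @ $21 + 122 @ $19 + 146 @ $15 + 75 @ $16 = $12,852

LIFO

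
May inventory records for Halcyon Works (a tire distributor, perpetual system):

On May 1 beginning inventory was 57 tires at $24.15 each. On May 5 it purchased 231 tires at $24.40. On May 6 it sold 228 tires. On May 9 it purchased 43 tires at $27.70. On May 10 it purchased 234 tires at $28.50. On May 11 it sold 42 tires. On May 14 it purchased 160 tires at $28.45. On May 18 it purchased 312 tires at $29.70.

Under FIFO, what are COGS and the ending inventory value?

COGS = $6,573.75; ending inventory = $22,117.70

May 6, 228 sold [FIFO — oldest first]: 57 @ $24.15 + 171 @ $24.40 = $5,548.95
May 11, 42 sold [FIFO — oldest first]: 42 @ $24.40 = $1,024.80
Total COGS = $5,548.95 + $1,024.80 = $6,573.75
Ending inventory: 18 @ $24.40 + 43 @ $27.70 + 234 @ $28.50 + 160 @ $28.45 + 312 @ $29.70 = $22,117.70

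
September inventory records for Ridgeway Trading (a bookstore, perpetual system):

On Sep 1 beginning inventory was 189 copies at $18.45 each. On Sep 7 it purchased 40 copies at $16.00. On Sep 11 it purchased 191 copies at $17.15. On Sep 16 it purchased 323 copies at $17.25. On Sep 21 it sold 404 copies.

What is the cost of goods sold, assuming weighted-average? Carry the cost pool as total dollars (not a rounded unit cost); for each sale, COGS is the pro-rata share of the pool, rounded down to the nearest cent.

COGS = $7,054.74

After Sep 1: 189 on hand, pool $3,487.05 (≈ $18.4500 each)
After Sep 7: 229 on hand, pool $4,127.05 (≈ $18.0221 each)
After Sep 11: 420 on hand, pool $7,402.70 (≈ $17.6255 each)
After Sep 16: 743 on hand, pool $12,974.45 (≈ $17.4622 each)
Sep 21, sell 404: 404/743 × $12,974.45 → $7,054.74
Ending inventory (cost pool remaining) = $5,919.71
Check: goods available $12,974.45 = COGS $7,054.74 + ending $5,919.71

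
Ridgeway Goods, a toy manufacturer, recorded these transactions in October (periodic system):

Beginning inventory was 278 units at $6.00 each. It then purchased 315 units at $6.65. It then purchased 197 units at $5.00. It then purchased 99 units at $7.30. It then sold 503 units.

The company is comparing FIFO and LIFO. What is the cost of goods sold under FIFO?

COGS = $3,164.25

FIFO COGS: 278 @ $6.00 + 225 @ $6.65 = $3,164.25
LIFO COGS: 99 @ $7.30 + 197 @ $5.00 + 207 @ $6.65 = $3,084.25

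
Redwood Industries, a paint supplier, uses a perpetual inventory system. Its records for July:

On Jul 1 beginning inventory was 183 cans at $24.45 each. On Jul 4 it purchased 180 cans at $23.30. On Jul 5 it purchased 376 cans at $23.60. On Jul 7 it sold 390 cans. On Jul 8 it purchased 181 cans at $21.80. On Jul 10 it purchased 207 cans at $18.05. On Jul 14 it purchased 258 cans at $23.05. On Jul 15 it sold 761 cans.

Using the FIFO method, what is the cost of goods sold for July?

COGS = $25,777.30

Jul 7, 390 sold [FIFO — oldest first]: 183 @ $24.45 + 180 @ $23.30 + 27 @ $23.60 = $9,305.55
Jul 15, 761 sold [FIFO — oldest first]: 349 @ $23.60 + 181 @ $21.80 + 207 @ $18.05 + 24 @ $23.05 = $16,471.75
Total COGS = $9,305.55 + $16,471.75 = $25,777.30
Ending inventory: 234 @ $23.05 = $5,393.70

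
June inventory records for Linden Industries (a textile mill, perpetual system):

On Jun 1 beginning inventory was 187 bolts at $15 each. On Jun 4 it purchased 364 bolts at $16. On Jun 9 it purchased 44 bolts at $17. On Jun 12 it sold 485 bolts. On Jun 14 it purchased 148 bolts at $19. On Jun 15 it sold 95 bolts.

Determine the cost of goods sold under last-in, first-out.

Jun 12, 485 sold [LIFO — newest first]: 44 @ $17 + 364 @ $16 + 77 @ $15 = $7,727
Jun 15, 95 sold [LIFO — newest first]: 95 @ $19 = $1,805
Total COGS = $7,727 + $1,805 = $9,532
Ending inventory: 110 @ $15 + 53 @ $19 = $2,657
Check: goods available $12,189 = COGS $9,532 + ending $2,657

COGS = $9,532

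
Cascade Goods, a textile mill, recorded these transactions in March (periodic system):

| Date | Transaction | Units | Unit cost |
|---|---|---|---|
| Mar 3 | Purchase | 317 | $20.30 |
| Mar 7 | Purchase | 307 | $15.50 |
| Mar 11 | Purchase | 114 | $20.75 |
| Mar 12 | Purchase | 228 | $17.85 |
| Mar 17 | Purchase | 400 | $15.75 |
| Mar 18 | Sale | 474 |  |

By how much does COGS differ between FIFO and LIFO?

$1,247.70

FIFO COGS: 317 @ $20.30 + 157 @ $15.50 = $8,868.60
LIFO COGS: 400 @ $15.75 + 74 @ $17.85 = $7,620.90
Difference = |$8,868.60 − $7,620.90| = $1,247.70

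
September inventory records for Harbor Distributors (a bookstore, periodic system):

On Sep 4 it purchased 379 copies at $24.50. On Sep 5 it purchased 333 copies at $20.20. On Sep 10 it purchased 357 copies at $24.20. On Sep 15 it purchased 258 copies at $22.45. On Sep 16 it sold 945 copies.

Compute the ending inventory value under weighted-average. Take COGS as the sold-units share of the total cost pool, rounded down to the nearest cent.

Ending inventory = $8,763.72

Sep 16, sell 945: 945/1327 × $30,443.60 → $21,679.88
Ending inventory (cost pool remaining) = $8,763.72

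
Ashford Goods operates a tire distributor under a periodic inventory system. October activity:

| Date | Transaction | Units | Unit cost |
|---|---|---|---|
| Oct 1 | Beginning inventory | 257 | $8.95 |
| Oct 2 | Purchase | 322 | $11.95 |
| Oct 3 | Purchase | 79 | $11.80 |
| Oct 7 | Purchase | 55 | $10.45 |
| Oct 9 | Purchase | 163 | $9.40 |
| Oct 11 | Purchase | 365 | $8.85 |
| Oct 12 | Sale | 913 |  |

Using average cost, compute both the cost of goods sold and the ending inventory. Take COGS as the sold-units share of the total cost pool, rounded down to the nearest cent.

COGS = $9,135.48; ending inventory = $3,281.97

Oct 12, sell 913: 913/1241 × $12,417.45 → $9,135.48
Ending inventory (cost pool remaining) = $3,281.97
Check: goods available $12,417.45 = COGS $9,135.48 + ending $3,281.97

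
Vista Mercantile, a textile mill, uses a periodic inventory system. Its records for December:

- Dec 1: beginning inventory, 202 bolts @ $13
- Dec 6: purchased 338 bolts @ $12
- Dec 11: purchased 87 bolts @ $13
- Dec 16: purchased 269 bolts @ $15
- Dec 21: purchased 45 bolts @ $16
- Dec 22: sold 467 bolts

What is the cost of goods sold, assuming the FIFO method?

Dec 22, 467 sold [FIFO — oldest first]: 202 @ $13 + 265 @ $12 = $5,806
Ending inventory: 73 @ $12 + 87 @ $13 + 269 @ $15 + 45 @ $16 = $6,762

COGS = $5,806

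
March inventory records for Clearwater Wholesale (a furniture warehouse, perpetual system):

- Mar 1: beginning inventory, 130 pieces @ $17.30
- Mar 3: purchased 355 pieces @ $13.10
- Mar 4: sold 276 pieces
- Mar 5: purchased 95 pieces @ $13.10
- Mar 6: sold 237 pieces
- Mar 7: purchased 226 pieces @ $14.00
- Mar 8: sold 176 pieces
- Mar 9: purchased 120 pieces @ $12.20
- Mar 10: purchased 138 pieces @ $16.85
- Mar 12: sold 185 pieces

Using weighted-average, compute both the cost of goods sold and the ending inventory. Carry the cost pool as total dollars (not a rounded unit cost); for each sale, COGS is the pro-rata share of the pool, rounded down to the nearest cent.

After Mar 1: 130 on hand, pool $2,249.00 (≈ $17.3000 each)
After Mar 3: 485 on hand, pool $6,899.50 (≈ $14.2258 each)
Mar 4, sell 276: 276/485 × $6,899.50 → $3,926.31
After Mar 5: 304 on hand, pool $4,217.69 (≈ $13.8740 each)
Mar 6, sell 237: 237/304 × $4,217.69 → $3,288.13
After Mar 7: 293 on hand, pool $4,093.56 (≈ $13.9712 each)
Mar 8, sell 176: 176/293 × $4,093.56 → $2,458.93
After Mar 9: 237 on hand, pool $3,098.63 (≈ $13.0744 each)
After Mar 10: 375 on hand, pool $5,423.93 (≈ $14.4638 each)
Mar 12, sell 185: 185/375 × $5,423.93 → $2,675.80
Total COGS = $3,926.31 + $3,288.13 + $2,458.93 + $2,675.80 = $12,349.17
Ending inventory (cost pool remaining) = $2,748.13
Check: goods available $15,097.30 = COGS $12,349.17 + ending $2,748.13

COGS = $12,349.17; ending inventory = $2,748.13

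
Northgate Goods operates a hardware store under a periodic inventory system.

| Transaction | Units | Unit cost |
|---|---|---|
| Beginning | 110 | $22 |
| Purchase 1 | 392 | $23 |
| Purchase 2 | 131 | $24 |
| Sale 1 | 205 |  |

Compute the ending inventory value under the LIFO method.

Ending inventory = $9,734

Sale 1 (205) [LIFO — newest first]: 131 @ $24 + 74 @ $23 = $4,846
Ending inventory: 110 @ $22 + 318 @ $23 = $9,734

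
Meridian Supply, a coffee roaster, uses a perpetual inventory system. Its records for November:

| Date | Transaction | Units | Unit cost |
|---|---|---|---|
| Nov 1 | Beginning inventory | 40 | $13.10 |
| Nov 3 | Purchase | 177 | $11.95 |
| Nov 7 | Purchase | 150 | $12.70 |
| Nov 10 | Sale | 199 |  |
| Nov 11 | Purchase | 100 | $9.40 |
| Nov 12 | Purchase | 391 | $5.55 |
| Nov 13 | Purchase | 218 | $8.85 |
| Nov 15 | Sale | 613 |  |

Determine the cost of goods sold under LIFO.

COGS = $6,627.50

Nov 10, 199 sold [LIFO — newest first]: 150 @ $12.70 + 49 @ $11.95 = $2,490.55
Nov 15, 613 sold [LIFO — newest first]: 218 @ $8.85 + 391 @ $5.55 + 4 @ $9.40 = $4,136.95
Total COGS = $2,490.55 + $4,136.95 = $6,627.50
Ending inventory: 40 @ $13.10 + 128 @ $11.95 + 96 @ $9.40 = $2,956.00
Check: goods available $9,583.50 = COGS $6,627.50 + ending $2,956.00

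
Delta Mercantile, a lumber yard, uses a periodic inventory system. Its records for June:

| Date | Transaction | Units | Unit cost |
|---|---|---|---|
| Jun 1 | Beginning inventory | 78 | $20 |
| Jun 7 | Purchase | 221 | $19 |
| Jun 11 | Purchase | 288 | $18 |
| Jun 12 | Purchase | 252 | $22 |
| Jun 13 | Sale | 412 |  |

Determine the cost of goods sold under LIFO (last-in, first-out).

COGS = $8,424

Jun 13, 412 sold [LIFO — newest first]: 252 @ $22 + 160 @ $18 = $8,424
Ending inventory: 78 @ $20 + 221 @ $19 + 128 @ $18 = $8,063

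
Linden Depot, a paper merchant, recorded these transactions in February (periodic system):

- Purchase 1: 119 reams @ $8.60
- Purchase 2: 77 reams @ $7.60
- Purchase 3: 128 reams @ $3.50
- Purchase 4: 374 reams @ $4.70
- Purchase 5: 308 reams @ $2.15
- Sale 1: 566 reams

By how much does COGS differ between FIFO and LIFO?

FIFO COGS: 119 @ $8.60 + 77 @ $7.60 + 128 @ $3.50 + 242 @ $4.70 = $3,194.00
LIFO COGS: 308 @ $2.15 + 258 @ $4.70 = $1,874.80
Difference = |$3,194.00 − $1,874.80| = $1,319.20

$1,319.20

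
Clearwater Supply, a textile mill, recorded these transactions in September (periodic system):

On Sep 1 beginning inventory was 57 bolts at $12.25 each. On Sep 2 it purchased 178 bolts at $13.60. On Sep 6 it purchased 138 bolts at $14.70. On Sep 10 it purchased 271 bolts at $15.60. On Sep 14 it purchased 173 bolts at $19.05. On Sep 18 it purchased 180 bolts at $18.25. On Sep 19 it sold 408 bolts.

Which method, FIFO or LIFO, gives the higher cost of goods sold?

FIFO COGS: 57 @ $12.25 + 178 @ $13.60 + 138 @ $14.70 + 35 @ $15.60 = $5,693.65
LIFO COGS: 180 @ $18.25 + 173 @ $19.05 + 55 @ $15.60 = $7,438.65

LIFO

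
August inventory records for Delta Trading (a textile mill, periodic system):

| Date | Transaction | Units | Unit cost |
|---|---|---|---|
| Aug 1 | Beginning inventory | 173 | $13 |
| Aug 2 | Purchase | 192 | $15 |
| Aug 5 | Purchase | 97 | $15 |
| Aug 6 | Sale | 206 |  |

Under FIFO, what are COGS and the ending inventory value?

COGS = $2,744; ending inventory = $3,840

Aug 6, 206 sold [FIFO — oldest first]: 173 @ $13 + 33 @ $15 = $2,744
Ending inventory: 159 @ $15 + 97 @ $15 = $3,840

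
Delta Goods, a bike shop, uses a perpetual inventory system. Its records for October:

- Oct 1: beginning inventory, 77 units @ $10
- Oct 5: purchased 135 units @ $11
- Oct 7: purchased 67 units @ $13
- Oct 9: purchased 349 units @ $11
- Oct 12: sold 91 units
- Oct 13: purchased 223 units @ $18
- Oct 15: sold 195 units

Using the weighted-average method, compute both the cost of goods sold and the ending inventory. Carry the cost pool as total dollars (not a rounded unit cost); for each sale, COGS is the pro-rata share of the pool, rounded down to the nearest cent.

COGS = $3,567.27; ending inventory = $7,411.73

After Oct 1: 77 on hand, pool $770.00 (≈ $10.0000 each)
After Oct 5: 212 on hand, pool $2,255.00 (≈ $10.6368 each)
After Oct 7: 279 on hand, pool $3,126.00 (≈ $11.2043 each)
After Oct 9: 628 on hand, pool $6,965.00 (≈ $11.0908 each)
Oct 12, sell 91: 91/628 × $6,965.00 → $1,009.25
After Oct 13: 760 on hand, pool $9,969.75 (≈ $13.1181 each)
Oct 15, sell 195: 195/760 × $9,969.75 → $2,558.02
Total COGS = $1,009.25 + $2,558.02 = $3,567.27
Ending inventory (cost pool remaining) = $7,411.73
Check: goods available $10,979.00 = COGS $3,567.27 + ending $7,411.73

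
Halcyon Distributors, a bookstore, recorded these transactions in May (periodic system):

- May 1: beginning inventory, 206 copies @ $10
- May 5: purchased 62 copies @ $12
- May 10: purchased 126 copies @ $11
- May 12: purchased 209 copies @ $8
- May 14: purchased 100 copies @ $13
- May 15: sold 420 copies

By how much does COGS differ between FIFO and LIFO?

$205

FIFO COGS: 206 @ $10 + 62 @ $12 + 126 @ $11 + 26 @ $8 = $4,398
LIFO COGS: 100 @ $13 + 209 @ $8 + 111 @ $11 = $4,193
Difference = |$4,398 − $4,193| = $205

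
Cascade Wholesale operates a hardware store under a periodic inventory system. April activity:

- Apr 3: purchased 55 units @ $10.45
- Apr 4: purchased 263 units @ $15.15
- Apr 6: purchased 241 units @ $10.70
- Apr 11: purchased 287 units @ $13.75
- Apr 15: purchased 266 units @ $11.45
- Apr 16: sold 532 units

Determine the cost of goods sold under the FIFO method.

Apr 16, 532 sold [FIFO — oldest first]: 55 @ $10.45 + 263 @ $15.15 + 214 @ $10.70 = $6,849.00
Ending inventory: 27 @ $10.70 + 287 @ $13.75 + 266 @ $11.45 = $7,280.85

COGS = $6,849.00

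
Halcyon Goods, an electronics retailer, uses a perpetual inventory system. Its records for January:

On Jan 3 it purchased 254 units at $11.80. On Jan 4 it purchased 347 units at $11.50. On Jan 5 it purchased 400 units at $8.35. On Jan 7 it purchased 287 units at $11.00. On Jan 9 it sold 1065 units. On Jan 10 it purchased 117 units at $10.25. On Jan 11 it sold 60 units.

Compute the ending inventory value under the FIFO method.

Jan 9, 1065 sold [FIFO — oldest first]: 254 @ $11.80 + 347 @ $11.50 + 400 @ $8.35 + 64 @ $11.00 = $11,031.70
Jan 11, 60 sold [FIFO — oldest first]: 60 @ $11.00 = $660.00
Total COGS = $11,031.70 + $660.00 = $11,691.70
Ending inventory: 163 @ $11.00 + 117 @ $10.25 = $2,992.25
Check: goods available $14,683.95 = COGS $11,691.70 + ending $2,992.25

Ending inventory = $2,992.25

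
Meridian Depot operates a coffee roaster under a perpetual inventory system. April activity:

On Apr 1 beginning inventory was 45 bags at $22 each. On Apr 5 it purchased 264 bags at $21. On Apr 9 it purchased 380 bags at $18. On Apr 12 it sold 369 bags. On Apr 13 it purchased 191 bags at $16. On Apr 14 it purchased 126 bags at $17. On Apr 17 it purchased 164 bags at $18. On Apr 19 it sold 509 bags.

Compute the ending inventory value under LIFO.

Apr 12, 369 sold [LIFO — newest first]: 369 @ $18 = $6,642
Apr 19, 509 sold [LIFO — newest first]: 164 @ $18 + 126 @ $17 + 191 @ $16 + 11 @ $18 + 17 @ $21 = $8,705
Total COGS = $6,642 + $8,705 = $15,347
Ending inventory: 45 @ $22 + 247 @ $21 = $6,177

Ending inventory = $6,177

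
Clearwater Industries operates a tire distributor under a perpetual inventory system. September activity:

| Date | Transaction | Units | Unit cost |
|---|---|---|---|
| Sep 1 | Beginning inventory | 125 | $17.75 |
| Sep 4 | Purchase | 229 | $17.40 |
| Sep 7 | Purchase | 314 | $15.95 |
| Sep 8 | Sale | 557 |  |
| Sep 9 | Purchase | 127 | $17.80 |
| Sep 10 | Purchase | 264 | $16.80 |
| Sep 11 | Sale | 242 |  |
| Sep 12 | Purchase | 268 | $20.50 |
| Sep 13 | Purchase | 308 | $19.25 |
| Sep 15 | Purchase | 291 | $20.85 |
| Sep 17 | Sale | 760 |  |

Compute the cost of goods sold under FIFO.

Sep 8, 557 sold [FIFO — oldest first]: 125 @ $17.75 + 229 @ $17.40 + 203 @ $15.95 = $9,441.20
Sep 11, 242 sold [FIFO — oldest first]: 111 @ $15.95 + 127 @ $17.80 + 4 @ $16.80 = $4,098.25
Sep 17, 760 sold [FIFO — oldest first]: 260 @ $16.80 + 268 @ $20.50 + 232 @ $19.25 = $14,328.00
Total COGS = $9,441.20 + $4,098.25 + $14,328.00 = $27,867.45
Ending inventory: 76 @ $19.25 + 291 @ $20.85 = $7,530.35

COGS = $27,867.45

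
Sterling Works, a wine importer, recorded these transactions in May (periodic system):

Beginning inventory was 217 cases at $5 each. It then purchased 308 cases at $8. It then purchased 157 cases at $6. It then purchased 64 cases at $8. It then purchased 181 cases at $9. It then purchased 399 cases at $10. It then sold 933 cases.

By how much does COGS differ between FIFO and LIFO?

$1,437

FIFO COGS: 217 @ $5 + 308 @ $8 + 157 @ $6 + 64 @ $8 + 181 @ $9 + 6 @ $10 = $6,692
LIFO COGS: 399 @ $10 + 181 @ $9 + 64 @ $8 + 157 @ $6 + 132 @ $8 = $8,129
Difference = |$6,692 − $8,129| = $1,437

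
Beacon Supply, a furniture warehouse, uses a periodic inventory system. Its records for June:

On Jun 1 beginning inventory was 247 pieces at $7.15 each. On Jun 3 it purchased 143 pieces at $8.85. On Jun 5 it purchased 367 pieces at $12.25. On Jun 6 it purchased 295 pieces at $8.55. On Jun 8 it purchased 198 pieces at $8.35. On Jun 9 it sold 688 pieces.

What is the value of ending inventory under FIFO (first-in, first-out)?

Jun 9, 688 sold [FIFO — oldest first]: 247 @ $7.15 + 143 @ $8.85 + 298 @ $12.25 = $6,682.10
Ending inventory: 69 @ $12.25 + 295 @ $8.55 + 198 @ $8.35 = $5,020.80
Check: goods available $11,702.90 = COGS $6,682.10 + ending $5,020.80

Ending inventory = $5,020.80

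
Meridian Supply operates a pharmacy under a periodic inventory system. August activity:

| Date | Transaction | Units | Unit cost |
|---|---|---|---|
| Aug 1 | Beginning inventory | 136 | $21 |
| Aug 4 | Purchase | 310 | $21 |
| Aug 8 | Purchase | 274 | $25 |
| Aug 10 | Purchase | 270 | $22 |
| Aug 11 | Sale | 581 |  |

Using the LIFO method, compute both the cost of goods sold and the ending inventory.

Aug 11, 581 sold [LIFO — newest first]: 270 @ $22 + 274 @ $25 + 37 @ $21 = $13,567
Ending inventory: 136 @ $21 + 273 @ $21 = $8,589

COGS = $13,567; ending inventory = $8,589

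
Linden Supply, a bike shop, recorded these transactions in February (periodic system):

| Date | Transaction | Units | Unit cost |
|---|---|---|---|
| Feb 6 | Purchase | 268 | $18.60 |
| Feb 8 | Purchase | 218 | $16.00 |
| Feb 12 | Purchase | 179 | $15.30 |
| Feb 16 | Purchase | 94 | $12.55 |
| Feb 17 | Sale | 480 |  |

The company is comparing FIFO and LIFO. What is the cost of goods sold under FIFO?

COGS = $8,376.80

FIFO COGS: 268 @ $18.60 + 212 @ $16.00 = $8,376.80
LIFO COGS: 94 @ $12.55 + 179 @ $15.30 + 207 @ $16.00 = $7,230.40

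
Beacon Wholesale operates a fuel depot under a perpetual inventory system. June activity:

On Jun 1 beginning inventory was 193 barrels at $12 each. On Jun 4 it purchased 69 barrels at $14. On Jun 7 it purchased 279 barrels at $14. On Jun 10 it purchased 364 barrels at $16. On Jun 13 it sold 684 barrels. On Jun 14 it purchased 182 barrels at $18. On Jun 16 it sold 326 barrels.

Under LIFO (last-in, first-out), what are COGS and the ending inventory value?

Jun 13, 684 sold [LIFO — newest first]: 364 @ $16 + 279 @ $14 + 41 @ $14 = $10,304
Jun 16, 326 sold [LIFO — newest first]: 182 @ $18 + 28 @ $14 + 116 @ $12 = $5,060
Total COGS = $10,304 + $5,060 = $15,364
Ending inventory: 77 @ $12 = $924

COGS = $15,364; ending inventory = $924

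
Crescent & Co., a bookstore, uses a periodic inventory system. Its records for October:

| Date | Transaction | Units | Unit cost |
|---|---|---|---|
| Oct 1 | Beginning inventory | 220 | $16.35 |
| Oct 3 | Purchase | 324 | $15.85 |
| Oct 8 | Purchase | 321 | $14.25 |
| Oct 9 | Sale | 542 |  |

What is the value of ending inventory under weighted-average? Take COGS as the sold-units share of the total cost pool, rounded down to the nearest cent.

Ending inventory = $4,968.85

Oct 9, sell 542: 542/865 × $13,306.65 → $8,337.80
Ending inventory (cost pool remaining) = $4,968.85
Check: goods available $13,306.65 = COGS $8,337.80 + ending $4,968.85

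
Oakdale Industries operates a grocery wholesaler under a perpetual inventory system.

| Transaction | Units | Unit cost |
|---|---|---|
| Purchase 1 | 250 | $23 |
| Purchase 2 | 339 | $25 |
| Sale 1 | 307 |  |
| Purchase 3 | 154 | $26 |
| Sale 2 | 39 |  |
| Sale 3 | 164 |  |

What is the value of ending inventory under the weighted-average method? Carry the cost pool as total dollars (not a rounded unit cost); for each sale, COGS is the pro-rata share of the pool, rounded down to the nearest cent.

Ending inventory = $5,779.38

After Purchase 1: 250 on hand, pool $5,750.00 (≈ $23.0000 each)
After Purchase 2: 589 on hand, pool $14,225.00 (≈ $24.1511 each)
Sale 1, sell 307: 307/589 × $14,225.00 → $7,414.38
After Purchase 3: 436 on hand, pool $10,814.62 (≈ $24.8042 each)
Sale 2, sell 39: 39/436 × $10,814.62 → $967.36
Sale 3, sell 164: 164/397 × $9,847.26 → $4,067.88
Total COGS = $7,414.38 + $967.36 + $4,067.88 = $12,449.62
Ending inventory (cost pool remaining) = $5,779.38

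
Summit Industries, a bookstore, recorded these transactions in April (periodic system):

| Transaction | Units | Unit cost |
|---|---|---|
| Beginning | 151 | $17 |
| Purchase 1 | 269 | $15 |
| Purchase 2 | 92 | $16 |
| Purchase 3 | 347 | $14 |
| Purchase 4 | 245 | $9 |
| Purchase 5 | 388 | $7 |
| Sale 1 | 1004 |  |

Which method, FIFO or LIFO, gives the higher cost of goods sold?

FIFO

FIFO COGS: 151 @ $17 + 269 @ $15 + 92 @ $16 + 347 @ $14 + 145 @ $9 = $14,237
LIFO COGS: 388 @ $7 + 245 @ $9 + 347 @ $14 + 24 @ $16 = $10,163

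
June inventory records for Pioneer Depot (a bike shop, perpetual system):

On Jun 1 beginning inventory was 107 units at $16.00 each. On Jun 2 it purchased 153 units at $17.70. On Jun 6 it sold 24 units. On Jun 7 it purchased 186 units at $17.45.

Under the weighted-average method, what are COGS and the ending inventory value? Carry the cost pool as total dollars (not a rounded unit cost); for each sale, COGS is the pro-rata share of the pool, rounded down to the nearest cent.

After Jun 1: 107 on hand, pool $1,712.00 (≈ $16.0000 each)
After Jun 2: 260 on hand, pool $4,420.10 (≈ $17.0004 each)
Jun 6, sell 24: 24/260 × $4,420.10 → $408.00
After Jun 7: 422 on hand, pool $7,257.80 (≈ $17.1986 each)
Ending inventory (cost pool remaining) = $7,257.80
Check: goods available $7,665.80 = COGS $408.00 + ending $7,257.80

COGS = $408.00; ending inventory = $7,257.80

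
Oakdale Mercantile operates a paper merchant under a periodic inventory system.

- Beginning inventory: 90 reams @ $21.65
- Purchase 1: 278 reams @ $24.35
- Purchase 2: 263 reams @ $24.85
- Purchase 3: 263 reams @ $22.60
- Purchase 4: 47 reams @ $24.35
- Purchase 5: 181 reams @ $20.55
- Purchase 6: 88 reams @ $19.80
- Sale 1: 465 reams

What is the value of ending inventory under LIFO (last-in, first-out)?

Sale 1 (465) [LIFO — newest first]: 88 @ $19.80 + 181 @ $20.55 + 47 @ $24.35 + 149 @ $22.60 = $9,973.80
Ending inventory: 90 @ $21.65 + 278 @ $24.35 + 263 @ $24.85 + 114 @ $22.60 = $17,829.75
Check: goods available $27,803.55 = COGS $9,973.80 + ending $17,829.75

Ending inventory = $17,829.75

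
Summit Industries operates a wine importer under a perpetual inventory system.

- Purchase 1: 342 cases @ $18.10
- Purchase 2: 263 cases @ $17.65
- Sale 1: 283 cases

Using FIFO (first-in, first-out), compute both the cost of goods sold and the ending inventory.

Sale 1 (283) [FIFO — oldest first]: 283 @ $18.10 = $5,122.30
Ending inventory: 59 @ $18.10 + 263 @ $17.65 = $5,709.85

COGS = $5,122.30; ending inventory = $5,709.85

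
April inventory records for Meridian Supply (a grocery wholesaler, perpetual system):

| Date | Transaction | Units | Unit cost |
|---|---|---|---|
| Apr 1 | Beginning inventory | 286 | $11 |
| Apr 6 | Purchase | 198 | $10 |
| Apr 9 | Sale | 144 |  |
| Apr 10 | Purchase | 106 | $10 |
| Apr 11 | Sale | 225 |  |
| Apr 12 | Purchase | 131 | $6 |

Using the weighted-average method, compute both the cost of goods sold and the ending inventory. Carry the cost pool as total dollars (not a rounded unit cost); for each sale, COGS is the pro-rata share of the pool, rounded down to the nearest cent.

After Apr 1: 286 on hand, pool $3,146.00 (≈ $11.0000 each)
After Apr 6: 484 on hand, pool $5,126.00 (≈ $10.5909 each)
Apr 9, sell 144: 144/484 × $5,126.00 → $1,525.09
After Apr 10: 446 on hand, pool $4,660.91 (≈ $10.4505 each)
Apr 11, sell 225: 225/446 × $4,660.91 → $2,351.35
After Apr 12: 352 on hand, pool $3,095.56 (≈ $8.7942 each)
Total COGS = $1,525.09 + $2,351.35 = $3,876.44
Ending inventory (cost pool remaining) = $3,095.56
Check: goods available $6,972.00 = COGS $3,876.44 + ending $3,095.56

COGS = $3,876.44; ending inventory = $3,095.56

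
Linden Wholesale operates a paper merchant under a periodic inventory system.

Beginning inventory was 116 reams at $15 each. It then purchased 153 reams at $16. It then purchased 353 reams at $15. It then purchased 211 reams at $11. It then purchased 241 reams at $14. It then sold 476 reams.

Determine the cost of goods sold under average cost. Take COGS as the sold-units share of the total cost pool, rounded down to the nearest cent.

Sale 1, sell 476: 476/1074 × $15,178.00 → $6,726.93
Ending inventory (cost pool remaining) = $8,451.07

COGS = $6,726.93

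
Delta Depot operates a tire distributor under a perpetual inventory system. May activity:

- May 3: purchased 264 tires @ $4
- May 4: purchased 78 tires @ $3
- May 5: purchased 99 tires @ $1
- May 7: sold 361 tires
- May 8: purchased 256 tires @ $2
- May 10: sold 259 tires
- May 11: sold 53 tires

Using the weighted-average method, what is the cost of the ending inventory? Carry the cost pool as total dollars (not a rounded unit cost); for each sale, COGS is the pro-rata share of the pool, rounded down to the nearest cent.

Ending inventory = $54.58

After May 3: 264 on hand, pool $1,056.00 (≈ $4.0000 each)
After May 4: 342 on hand, pool $1,290.00 (≈ $3.7719 each)
After May 5: 441 on hand, pool $1,389.00 (≈ $3.1497 each)
May 7, sell 361: 361/441 × $1,389.00 → $1,137.02
After May 8: 336 on hand, pool $763.98 (≈ $2.2738 each)
May 10, sell 259: 259/336 × $763.98 → $588.90
May 11, sell 53: 53/77 × $175.08 → $120.50
Total COGS = $1,137.02 + $588.90 + $120.50 = $1,846.42
Ending inventory (cost pool remaining) = $54.58
Check: goods available $1,901.00 = COGS $1,846.42 + ending $54.58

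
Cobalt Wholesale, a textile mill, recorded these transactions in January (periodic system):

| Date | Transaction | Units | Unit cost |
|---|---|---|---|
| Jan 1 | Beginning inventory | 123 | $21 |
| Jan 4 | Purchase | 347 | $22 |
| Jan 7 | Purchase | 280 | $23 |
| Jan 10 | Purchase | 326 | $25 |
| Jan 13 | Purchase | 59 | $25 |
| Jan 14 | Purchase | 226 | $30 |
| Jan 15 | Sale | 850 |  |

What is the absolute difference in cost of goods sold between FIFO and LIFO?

$2,745

FIFO COGS: 123 @ $21 + 347 @ $22 + 280 @ $23 + 100 @ $25 = $19,157
LIFO COGS: 226 @ $30 + 59 @ $25 + 326 @ $25 + 239 @ $23 = $21,902
Difference = |$19,157 − $21,902| = $2,745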